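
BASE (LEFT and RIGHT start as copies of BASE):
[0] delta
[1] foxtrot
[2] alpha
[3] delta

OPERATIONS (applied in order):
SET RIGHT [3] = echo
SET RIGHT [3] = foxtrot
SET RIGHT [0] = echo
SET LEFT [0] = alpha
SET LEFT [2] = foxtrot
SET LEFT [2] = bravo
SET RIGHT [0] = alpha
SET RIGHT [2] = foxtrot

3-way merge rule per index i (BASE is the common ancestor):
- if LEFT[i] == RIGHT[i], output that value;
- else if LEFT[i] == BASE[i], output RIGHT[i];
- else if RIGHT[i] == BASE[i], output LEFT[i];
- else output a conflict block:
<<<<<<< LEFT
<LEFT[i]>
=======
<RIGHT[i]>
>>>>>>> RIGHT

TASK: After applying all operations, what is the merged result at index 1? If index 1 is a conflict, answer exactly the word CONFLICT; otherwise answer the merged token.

Answer: foxtrot

Derivation:
Final LEFT:  [alpha, foxtrot, bravo, delta]
Final RIGHT: [alpha, foxtrot, foxtrot, foxtrot]
i=0: L=alpha R=alpha -> agree -> alpha
i=1: L=foxtrot R=foxtrot -> agree -> foxtrot
i=2: BASE=alpha L=bravo R=foxtrot all differ -> CONFLICT
i=3: L=delta=BASE, R=foxtrot -> take RIGHT -> foxtrot
Index 1 -> foxtrot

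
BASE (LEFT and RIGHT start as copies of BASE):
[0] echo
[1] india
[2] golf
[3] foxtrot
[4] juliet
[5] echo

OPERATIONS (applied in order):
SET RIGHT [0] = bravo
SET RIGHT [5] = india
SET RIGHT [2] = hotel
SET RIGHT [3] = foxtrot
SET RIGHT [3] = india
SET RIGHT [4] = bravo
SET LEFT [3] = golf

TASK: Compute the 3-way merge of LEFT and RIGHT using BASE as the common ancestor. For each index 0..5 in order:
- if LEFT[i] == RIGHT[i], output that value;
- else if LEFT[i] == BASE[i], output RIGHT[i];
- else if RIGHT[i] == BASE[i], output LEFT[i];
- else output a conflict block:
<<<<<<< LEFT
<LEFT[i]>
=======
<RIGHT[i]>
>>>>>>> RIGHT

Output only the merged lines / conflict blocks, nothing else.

Final LEFT:  [echo, india, golf, golf, juliet, echo]
Final RIGHT: [bravo, india, hotel, india, bravo, india]
i=0: L=echo=BASE, R=bravo -> take RIGHT -> bravo
i=1: L=india R=india -> agree -> india
i=2: L=golf=BASE, R=hotel -> take RIGHT -> hotel
i=3: BASE=foxtrot L=golf R=india all differ -> CONFLICT
i=4: L=juliet=BASE, R=bravo -> take RIGHT -> bravo
i=5: L=echo=BASE, R=india -> take RIGHT -> india

Answer: bravo
india
hotel
<<<<<<< LEFT
golf
=======
india
>>>>>>> RIGHT
bravo
india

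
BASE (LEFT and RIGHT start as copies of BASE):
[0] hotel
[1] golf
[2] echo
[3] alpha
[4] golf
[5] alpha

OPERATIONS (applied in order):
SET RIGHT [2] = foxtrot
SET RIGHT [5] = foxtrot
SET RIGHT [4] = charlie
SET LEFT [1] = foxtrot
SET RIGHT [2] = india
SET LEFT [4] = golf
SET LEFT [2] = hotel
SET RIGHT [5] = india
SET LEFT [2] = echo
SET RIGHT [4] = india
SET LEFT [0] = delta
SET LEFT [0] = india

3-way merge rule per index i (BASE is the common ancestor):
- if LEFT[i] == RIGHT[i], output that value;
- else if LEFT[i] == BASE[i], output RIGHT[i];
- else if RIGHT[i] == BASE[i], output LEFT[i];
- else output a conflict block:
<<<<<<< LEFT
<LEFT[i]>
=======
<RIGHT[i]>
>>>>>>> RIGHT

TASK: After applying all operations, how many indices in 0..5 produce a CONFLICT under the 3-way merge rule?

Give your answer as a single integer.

Final LEFT:  [india, foxtrot, echo, alpha, golf, alpha]
Final RIGHT: [hotel, golf, india, alpha, india, india]
i=0: L=india, R=hotel=BASE -> take LEFT -> india
i=1: L=foxtrot, R=golf=BASE -> take LEFT -> foxtrot
i=2: L=echo=BASE, R=india -> take RIGHT -> india
i=3: L=alpha R=alpha -> agree -> alpha
i=4: L=golf=BASE, R=india -> take RIGHT -> india
i=5: L=alpha=BASE, R=india -> take RIGHT -> india
Conflict count: 0

Answer: 0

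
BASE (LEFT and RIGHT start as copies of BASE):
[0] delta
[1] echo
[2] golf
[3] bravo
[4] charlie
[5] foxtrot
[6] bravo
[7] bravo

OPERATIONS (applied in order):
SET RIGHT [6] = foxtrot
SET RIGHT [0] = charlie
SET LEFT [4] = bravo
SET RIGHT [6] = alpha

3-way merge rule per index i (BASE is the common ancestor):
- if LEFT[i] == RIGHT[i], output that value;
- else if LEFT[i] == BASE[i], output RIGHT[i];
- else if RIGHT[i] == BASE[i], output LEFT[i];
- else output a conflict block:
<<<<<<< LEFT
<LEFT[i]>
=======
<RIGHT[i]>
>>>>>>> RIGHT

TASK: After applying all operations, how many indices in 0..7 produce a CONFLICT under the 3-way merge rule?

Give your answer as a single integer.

Final LEFT:  [delta, echo, golf, bravo, bravo, foxtrot, bravo, bravo]
Final RIGHT: [charlie, echo, golf, bravo, charlie, foxtrot, alpha, bravo]
i=0: L=delta=BASE, R=charlie -> take RIGHT -> charlie
i=1: L=echo R=echo -> agree -> echo
i=2: L=golf R=golf -> agree -> golf
i=3: L=bravo R=bravo -> agree -> bravo
i=4: L=bravo, R=charlie=BASE -> take LEFT -> bravo
i=5: L=foxtrot R=foxtrot -> agree -> foxtrot
i=6: L=bravo=BASE, R=alpha -> take RIGHT -> alpha
i=7: L=bravo R=bravo -> agree -> bravo
Conflict count: 0

Answer: 0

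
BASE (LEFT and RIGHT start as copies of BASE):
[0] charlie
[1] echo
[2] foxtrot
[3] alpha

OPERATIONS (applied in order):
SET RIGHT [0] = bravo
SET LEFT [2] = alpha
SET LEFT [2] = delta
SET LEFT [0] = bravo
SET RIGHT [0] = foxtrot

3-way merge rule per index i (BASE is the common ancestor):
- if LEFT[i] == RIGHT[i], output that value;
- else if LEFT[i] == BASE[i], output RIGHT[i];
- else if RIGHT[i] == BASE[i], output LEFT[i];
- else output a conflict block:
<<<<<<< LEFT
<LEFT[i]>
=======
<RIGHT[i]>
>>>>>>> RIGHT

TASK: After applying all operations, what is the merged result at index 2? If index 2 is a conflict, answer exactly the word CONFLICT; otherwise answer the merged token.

Final LEFT:  [bravo, echo, delta, alpha]
Final RIGHT: [foxtrot, echo, foxtrot, alpha]
i=0: BASE=charlie L=bravo R=foxtrot all differ -> CONFLICT
i=1: L=echo R=echo -> agree -> echo
i=2: L=delta, R=foxtrot=BASE -> take LEFT -> delta
i=3: L=alpha R=alpha -> agree -> alpha
Index 2 -> delta

Answer: delta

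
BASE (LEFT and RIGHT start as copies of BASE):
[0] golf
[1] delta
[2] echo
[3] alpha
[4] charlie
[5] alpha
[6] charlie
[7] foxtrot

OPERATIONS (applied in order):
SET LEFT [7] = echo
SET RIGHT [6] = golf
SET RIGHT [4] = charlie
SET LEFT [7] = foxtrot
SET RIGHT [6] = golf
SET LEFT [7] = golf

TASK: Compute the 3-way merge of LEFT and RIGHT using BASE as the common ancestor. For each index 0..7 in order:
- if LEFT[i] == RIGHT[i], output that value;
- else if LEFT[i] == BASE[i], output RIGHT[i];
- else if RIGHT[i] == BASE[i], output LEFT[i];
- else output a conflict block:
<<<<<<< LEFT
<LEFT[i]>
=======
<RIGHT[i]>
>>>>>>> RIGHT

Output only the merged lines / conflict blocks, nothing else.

Final LEFT:  [golf, delta, echo, alpha, charlie, alpha, charlie, golf]
Final RIGHT: [golf, delta, echo, alpha, charlie, alpha, golf, foxtrot]
i=0: L=golf R=golf -> agree -> golf
i=1: L=delta R=delta -> agree -> delta
i=2: L=echo R=echo -> agree -> echo
i=3: L=alpha R=alpha -> agree -> alpha
i=4: L=charlie R=charlie -> agree -> charlie
i=5: L=alpha R=alpha -> agree -> alpha
i=6: L=charlie=BASE, R=golf -> take RIGHT -> golf
i=7: L=golf, R=foxtrot=BASE -> take LEFT -> golf

Answer: golf
delta
echo
alpha
charlie
alpha
golf
golf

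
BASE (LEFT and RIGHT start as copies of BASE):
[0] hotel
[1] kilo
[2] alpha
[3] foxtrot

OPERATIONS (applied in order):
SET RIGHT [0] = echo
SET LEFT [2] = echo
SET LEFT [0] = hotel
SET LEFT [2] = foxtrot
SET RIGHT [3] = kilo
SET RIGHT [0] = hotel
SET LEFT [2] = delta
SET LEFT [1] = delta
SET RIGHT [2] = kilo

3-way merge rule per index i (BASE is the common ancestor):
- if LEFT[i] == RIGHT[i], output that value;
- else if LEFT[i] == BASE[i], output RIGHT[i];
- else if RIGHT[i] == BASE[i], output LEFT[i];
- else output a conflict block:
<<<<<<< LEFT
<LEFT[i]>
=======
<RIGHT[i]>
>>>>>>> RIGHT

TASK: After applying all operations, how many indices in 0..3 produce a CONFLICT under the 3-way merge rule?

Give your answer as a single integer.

Answer: 1

Derivation:
Final LEFT:  [hotel, delta, delta, foxtrot]
Final RIGHT: [hotel, kilo, kilo, kilo]
i=0: L=hotel R=hotel -> agree -> hotel
i=1: L=delta, R=kilo=BASE -> take LEFT -> delta
i=2: BASE=alpha L=delta R=kilo all differ -> CONFLICT
i=3: L=foxtrot=BASE, R=kilo -> take RIGHT -> kilo
Conflict count: 1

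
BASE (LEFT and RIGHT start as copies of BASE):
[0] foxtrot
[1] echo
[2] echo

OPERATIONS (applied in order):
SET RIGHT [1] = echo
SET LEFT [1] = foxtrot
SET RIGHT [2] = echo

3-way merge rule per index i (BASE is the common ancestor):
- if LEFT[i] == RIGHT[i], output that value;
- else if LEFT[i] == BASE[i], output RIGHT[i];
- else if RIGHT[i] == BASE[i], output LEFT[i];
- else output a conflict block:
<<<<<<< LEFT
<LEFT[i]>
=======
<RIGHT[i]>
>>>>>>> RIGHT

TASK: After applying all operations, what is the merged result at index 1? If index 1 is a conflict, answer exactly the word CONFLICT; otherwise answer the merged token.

Answer: foxtrot

Derivation:
Final LEFT:  [foxtrot, foxtrot, echo]
Final RIGHT: [foxtrot, echo, echo]
i=0: L=foxtrot R=foxtrot -> agree -> foxtrot
i=1: L=foxtrot, R=echo=BASE -> take LEFT -> foxtrot
i=2: L=echo R=echo -> agree -> echo
Index 1 -> foxtrot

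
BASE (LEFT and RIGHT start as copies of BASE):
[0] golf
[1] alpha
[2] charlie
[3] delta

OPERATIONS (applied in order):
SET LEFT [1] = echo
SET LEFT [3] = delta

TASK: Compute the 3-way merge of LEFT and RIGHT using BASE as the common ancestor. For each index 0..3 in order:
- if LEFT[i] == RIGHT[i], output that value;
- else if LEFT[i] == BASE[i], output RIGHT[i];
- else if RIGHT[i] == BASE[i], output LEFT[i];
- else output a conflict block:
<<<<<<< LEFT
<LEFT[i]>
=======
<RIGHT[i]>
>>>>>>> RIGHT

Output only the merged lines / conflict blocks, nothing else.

Final LEFT:  [golf, echo, charlie, delta]
Final RIGHT: [golf, alpha, charlie, delta]
i=0: L=golf R=golf -> agree -> golf
i=1: L=echo, R=alpha=BASE -> take LEFT -> echo
i=2: L=charlie R=charlie -> agree -> charlie
i=3: L=delta R=delta -> agree -> delta

Answer: golf
echo
charlie
delta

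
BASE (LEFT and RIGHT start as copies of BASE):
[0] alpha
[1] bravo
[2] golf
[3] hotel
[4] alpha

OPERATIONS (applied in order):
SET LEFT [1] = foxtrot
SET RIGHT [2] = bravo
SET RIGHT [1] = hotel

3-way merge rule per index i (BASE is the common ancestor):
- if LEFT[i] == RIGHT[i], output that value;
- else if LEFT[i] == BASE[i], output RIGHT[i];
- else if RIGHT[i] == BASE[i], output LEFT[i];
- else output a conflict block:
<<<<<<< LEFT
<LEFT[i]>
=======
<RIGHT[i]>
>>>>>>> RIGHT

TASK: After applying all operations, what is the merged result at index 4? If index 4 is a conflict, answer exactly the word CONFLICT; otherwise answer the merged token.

Answer: alpha

Derivation:
Final LEFT:  [alpha, foxtrot, golf, hotel, alpha]
Final RIGHT: [alpha, hotel, bravo, hotel, alpha]
i=0: L=alpha R=alpha -> agree -> alpha
i=1: BASE=bravo L=foxtrot R=hotel all differ -> CONFLICT
i=2: L=golf=BASE, R=bravo -> take RIGHT -> bravo
i=3: L=hotel R=hotel -> agree -> hotel
i=4: L=alpha R=alpha -> agree -> alpha
Index 4 -> alpha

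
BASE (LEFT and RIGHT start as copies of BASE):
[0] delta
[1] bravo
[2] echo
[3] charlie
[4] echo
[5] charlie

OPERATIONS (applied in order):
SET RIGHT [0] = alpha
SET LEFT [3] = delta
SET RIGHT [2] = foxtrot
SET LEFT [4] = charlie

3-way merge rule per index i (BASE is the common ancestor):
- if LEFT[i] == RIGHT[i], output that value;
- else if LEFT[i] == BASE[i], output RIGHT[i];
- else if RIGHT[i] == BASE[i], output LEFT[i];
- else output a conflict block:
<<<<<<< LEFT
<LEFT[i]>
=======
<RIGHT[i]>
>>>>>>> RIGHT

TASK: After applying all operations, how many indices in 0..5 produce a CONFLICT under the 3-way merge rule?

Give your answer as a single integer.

Final LEFT:  [delta, bravo, echo, delta, charlie, charlie]
Final RIGHT: [alpha, bravo, foxtrot, charlie, echo, charlie]
i=0: L=delta=BASE, R=alpha -> take RIGHT -> alpha
i=1: L=bravo R=bravo -> agree -> bravo
i=2: L=echo=BASE, R=foxtrot -> take RIGHT -> foxtrot
i=3: L=delta, R=charlie=BASE -> take LEFT -> delta
i=4: L=charlie, R=echo=BASE -> take LEFT -> charlie
i=5: L=charlie R=charlie -> agree -> charlie
Conflict count: 0

Answer: 0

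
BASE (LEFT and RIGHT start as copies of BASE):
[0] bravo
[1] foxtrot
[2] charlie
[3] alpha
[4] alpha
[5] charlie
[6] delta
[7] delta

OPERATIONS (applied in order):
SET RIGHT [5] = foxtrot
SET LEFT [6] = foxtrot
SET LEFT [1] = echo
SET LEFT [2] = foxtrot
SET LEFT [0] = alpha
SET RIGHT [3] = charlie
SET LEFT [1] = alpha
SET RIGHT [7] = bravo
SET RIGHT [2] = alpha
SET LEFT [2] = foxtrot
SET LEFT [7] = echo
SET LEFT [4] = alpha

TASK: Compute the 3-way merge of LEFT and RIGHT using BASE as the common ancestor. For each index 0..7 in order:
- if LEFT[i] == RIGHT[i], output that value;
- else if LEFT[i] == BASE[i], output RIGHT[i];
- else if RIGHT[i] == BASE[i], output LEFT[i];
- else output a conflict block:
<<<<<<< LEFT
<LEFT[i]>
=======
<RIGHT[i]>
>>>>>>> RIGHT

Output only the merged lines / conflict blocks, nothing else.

Answer: alpha
alpha
<<<<<<< LEFT
foxtrot
=======
alpha
>>>>>>> RIGHT
charlie
alpha
foxtrot
foxtrot
<<<<<<< LEFT
echo
=======
bravo
>>>>>>> RIGHT

Derivation:
Final LEFT:  [alpha, alpha, foxtrot, alpha, alpha, charlie, foxtrot, echo]
Final RIGHT: [bravo, foxtrot, alpha, charlie, alpha, foxtrot, delta, bravo]
i=0: L=alpha, R=bravo=BASE -> take LEFT -> alpha
i=1: L=alpha, R=foxtrot=BASE -> take LEFT -> alpha
i=2: BASE=charlie L=foxtrot R=alpha all differ -> CONFLICT
i=3: L=alpha=BASE, R=charlie -> take RIGHT -> charlie
i=4: L=alpha R=alpha -> agree -> alpha
i=5: L=charlie=BASE, R=foxtrot -> take RIGHT -> foxtrot
i=6: L=foxtrot, R=delta=BASE -> take LEFT -> foxtrot
i=7: BASE=delta L=echo R=bravo all differ -> CONFLICT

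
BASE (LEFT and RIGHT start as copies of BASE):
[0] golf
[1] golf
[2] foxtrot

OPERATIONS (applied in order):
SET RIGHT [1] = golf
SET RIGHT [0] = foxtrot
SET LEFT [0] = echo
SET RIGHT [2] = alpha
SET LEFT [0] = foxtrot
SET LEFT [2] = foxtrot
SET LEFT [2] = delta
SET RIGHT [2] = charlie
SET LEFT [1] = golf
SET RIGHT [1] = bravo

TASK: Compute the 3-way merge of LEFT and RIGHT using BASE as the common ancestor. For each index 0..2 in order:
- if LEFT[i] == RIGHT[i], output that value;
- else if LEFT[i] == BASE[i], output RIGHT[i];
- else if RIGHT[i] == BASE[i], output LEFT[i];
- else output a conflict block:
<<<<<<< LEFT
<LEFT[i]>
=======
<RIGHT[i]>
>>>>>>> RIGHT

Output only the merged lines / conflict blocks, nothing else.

Answer: foxtrot
bravo
<<<<<<< LEFT
delta
=======
charlie
>>>>>>> RIGHT

Derivation:
Final LEFT:  [foxtrot, golf, delta]
Final RIGHT: [foxtrot, bravo, charlie]
i=0: L=foxtrot R=foxtrot -> agree -> foxtrot
i=1: L=golf=BASE, R=bravo -> take RIGHT -> bravo
i=2: BASE=foxtrot L=delta R=charlie all differ -> CONFLICT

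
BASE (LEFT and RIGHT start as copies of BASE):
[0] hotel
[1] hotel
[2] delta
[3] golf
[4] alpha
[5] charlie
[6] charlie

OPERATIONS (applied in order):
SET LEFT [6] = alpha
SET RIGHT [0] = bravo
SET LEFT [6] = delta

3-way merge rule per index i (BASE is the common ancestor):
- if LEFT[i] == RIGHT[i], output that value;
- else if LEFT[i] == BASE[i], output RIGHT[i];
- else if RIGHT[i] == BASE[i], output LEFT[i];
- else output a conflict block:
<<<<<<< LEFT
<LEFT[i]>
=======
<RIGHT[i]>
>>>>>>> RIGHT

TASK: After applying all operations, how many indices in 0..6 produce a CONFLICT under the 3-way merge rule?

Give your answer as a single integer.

Answer: 0

Derivation:
Final LEFT:  [hotel, hotel, delta, golf, alpha, charlie, delta]
Final RIGHT: [bravo, hotel, delta, golf, alpha, charlie, charlie]
i=0: L=hotel=BASE, R=bravo -> take RIGHT -> bravo
i=1: L=hotel R=hotel -> agree -> hotel
i=2: L=delta R=delta -> agree -> delta
i=3: L=golf R=golf -> agree -> golf
i=4: L=alpha R=alpha -> agree -> alpha
i=5: L=charlie R=charlie -> agree -> charlie
i=6: L=delta, R=charlie=BASE -> take LEFT -> delta
Conflict count: 0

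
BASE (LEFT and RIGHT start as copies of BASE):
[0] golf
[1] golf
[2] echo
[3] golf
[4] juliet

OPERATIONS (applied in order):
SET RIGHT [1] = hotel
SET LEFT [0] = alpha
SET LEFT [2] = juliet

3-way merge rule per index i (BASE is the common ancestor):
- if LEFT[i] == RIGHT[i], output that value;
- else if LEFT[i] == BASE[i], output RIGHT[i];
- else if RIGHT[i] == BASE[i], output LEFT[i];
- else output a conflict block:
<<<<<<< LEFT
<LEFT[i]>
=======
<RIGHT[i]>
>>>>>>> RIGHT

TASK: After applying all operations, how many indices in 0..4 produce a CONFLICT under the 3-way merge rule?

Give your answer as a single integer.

Answer: 0

Derivation:
Final LEFT:  [alpha, golf, juliet, golf, juliet]
Final RIGHT: [golf, hotel, echo, golf, juliet]
i=0: L=alpha, R=golf=BASE -> take LEFT -> alpha
i=1: L=golf=BASE, R=hotel -> take RIGHT -> hotel
i=2: L=juliet, R=echo=BASE -> take LEFT -> juliet
i=3: L=golf R=golf -> agree -> golf
i=4: L=juliet R=juliet -> agree -> juliet
Conflict count: 0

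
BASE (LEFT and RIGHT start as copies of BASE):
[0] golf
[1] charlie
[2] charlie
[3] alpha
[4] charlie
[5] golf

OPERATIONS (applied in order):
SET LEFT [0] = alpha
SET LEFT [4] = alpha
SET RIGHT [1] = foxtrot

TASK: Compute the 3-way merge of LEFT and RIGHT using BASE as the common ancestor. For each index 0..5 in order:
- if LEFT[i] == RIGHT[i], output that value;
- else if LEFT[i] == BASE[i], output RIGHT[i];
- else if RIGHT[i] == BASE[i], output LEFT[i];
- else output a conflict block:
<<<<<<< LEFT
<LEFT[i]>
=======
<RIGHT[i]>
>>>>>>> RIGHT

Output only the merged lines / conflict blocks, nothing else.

Answer: alpha
foxtrot
charlie
alpha
alpha
golf

Derivation:
Final LEFT:  [alpha, charlie, charlie, alpha, alpha, golf]
Final RIGHT: [golf, foxtrot, charlie, alpha, charlie, golf]
i=0: L=alpha, R=golf=BASE -> take LEFT -> alpha
i=1: L=charlie=BASE, R=foxtrot -> take RIGHT -> foxtrot
i=2: L=charlie R=charlie -> agree -> charlie
i=3: L=alpha R=alpha -> agree -> alpha
i=4: L=alpha, R=charlie=BASE -> take LEFT -> alpha
i=5: L=golf R=golf -> agree -> golf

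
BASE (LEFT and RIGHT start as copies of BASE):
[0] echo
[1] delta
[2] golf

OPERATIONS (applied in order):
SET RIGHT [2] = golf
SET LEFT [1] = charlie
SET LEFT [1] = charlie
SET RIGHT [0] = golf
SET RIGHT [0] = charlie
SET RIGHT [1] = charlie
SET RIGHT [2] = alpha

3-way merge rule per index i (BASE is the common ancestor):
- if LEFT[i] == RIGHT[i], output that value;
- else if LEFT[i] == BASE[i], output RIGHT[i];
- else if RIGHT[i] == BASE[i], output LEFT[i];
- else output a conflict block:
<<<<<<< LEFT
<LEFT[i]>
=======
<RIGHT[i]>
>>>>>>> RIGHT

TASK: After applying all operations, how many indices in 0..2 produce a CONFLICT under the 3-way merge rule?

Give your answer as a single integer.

Answer: 0

Derivation:
Final LEFT:  [echo, charlie, golf]
Final RIGHT: [charlie, charlie, alpha]
i=0: L=echo=BASE, R=charlie -> take RIGHT -> charlie
i=1: L=charlie R=charlie -> agree -> charlie
i=2: L=golf=BASE, R=alpha -> take RIGHT -> alpha
Conflict count: 0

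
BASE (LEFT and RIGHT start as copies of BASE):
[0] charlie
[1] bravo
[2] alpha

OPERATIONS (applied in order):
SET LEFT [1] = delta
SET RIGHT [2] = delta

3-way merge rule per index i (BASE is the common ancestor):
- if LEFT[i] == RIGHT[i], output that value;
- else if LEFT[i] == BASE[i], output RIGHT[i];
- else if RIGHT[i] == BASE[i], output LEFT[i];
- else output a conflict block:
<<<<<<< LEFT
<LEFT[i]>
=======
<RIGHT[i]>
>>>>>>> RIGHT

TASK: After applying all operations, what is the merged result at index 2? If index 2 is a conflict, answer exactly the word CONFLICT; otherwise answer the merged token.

Final LEFT:  [charlie, delta, alpha]
Final RIGHT: [charlie, bravo, delta]
i=0: L=charlie R=charlie -> agree -> charlie
i=1: L=delta, R=bravo=BASE -> take LEFT -> delta
i=2: L=alpha=BASE, R=delta -> take RIGHT -> delta
Index 2 -> delta

Answer: delta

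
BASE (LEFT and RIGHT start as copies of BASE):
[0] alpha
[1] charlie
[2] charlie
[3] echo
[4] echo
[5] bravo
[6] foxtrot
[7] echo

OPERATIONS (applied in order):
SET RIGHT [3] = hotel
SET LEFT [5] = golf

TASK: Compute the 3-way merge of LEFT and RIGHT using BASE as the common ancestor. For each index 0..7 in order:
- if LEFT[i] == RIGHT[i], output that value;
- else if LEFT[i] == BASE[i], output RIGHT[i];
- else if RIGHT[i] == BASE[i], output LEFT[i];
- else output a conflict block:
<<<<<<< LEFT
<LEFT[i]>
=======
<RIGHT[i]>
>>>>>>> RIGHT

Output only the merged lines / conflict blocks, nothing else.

Answer: alpha
charlie
charlie
hotel
echo
golf
foxtrot
echo

Derivation:
Final LEFT:  [alpha, charlie, charlie, echo, echo, golf, foxtrot, echo]
Final RIGHT: [alpha, charlie, charlie, hotel, echo, bravo, foxtrot, echo]
i=0: L=alpha R=alpha -> agree -> alpha
i=1: L=charlie R=charlie -> agree -> charlie
i=2: L=charlie R=charlie -> agree -> charlie
i=3: L=echo=BASE, R=hotel -> take RIGHT -> hotel
i=4: L=echo R=echo -> agree -> echo
i=5: L=golf, R=bravo=BASE -> take LEFT -> golf
i=6: L=foxtrot R=foxtrot -> agree -> foxtrot
i=7: L=echo R=echo -> agree -> echo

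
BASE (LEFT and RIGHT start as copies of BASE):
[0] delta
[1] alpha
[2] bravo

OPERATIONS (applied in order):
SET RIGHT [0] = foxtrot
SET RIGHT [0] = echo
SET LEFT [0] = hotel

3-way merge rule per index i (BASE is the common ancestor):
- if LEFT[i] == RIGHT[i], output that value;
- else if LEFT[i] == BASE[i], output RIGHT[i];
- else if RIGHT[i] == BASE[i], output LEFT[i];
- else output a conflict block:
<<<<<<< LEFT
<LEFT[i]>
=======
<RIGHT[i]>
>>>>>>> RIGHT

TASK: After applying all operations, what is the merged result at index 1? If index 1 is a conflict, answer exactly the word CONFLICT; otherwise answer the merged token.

Final LEFT:  [hotel, alpha, bravo]
Final RIGHT: [echo, alpha, bravo]
i=0: BASE=delta L=hotel R=echo all differ -> CONFLICT
i=1: L=alpha R=alpha -> agree -> alpha
i=2: L=bravo R=bravo -> agree -> bravo
Index 1 -> alpha

Answer: alpha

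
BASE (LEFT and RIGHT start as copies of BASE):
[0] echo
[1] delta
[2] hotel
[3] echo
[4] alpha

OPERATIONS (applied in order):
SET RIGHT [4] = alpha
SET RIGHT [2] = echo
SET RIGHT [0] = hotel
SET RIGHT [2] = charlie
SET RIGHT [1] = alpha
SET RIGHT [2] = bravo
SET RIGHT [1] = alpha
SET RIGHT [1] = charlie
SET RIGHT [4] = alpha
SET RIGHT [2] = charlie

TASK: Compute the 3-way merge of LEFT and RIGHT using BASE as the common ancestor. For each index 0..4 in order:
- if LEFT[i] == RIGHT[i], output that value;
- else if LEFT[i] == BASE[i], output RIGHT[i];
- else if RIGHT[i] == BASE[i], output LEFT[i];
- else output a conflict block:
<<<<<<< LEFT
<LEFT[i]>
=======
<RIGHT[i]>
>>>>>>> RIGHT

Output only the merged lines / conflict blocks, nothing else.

Answer: hotel
charlie
charlie
echo
alpha

Derivation:
Final LEFT:  [echo, delta, hotel, echo, alpha]
Final RIGHT: [hotel, charlie, charlie, echo, alpha]
i=0: L=echo=BASE, R=hotel -> take RIGHT -> hotel
i=1: L=delta=BASE, R=charlie -> take RIGHT -> charlie
i=2: L=hotel=BASE, R=charlie -> take RIGHT -> charlie
i=3: L=echo R=echo -> agree -> echo
i=4: L=alpha R=alpha -> agree -> alpha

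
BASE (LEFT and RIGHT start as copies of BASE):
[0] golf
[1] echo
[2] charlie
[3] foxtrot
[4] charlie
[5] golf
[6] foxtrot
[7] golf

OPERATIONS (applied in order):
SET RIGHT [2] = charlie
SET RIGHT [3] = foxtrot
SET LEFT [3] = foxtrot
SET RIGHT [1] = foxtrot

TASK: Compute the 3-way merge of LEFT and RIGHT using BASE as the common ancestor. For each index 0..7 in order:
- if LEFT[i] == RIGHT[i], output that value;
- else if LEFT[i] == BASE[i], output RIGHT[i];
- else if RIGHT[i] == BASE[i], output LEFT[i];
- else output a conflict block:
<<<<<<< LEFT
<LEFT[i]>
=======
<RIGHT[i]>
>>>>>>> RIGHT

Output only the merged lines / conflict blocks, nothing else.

Answer: golf
foxtrot
charlie
foxtrot
charlie
golf
foxtrot
golf

Derivation:
Final LEFT:  [golf, echo, charlie, foxtrot, charlie, golf, foxtrot, golf]
Final RIGHT: [golf, foxtrot, charlie, foxtrot, charlie, golf, foxtrot, golf]
i=0: L=golf R=golf -> agree -> golf
i=1: L=echo=BASE, R=foxtrot -> take RIGHT -> foxtrot
i=2: L=charlie R=charlie -> agree -> charlie
i=3: L=foxtrot R=foxtrot -> agree -> foxtrot
i=4: L=charlie R=charlie -> agree -> charlie
i=5: L=golf R=golf -> agree -> golf
i=6: L=foxtrot R=foxtrot -> agree -> foxtrot
i=7: L=golf R=golf -> agree -> golf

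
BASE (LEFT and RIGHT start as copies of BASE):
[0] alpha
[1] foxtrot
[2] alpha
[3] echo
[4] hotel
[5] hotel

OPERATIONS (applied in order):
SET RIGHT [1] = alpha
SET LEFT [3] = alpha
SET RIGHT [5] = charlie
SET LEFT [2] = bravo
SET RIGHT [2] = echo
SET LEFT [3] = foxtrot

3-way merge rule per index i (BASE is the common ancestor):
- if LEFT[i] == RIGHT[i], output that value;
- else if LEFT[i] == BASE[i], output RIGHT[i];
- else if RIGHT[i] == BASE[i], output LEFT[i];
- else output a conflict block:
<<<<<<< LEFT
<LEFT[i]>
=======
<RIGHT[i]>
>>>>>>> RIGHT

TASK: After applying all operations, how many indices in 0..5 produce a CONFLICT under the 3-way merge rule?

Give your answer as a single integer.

Answer: 1

Derivation:
Final LEFT:  [alpha, foxtrot, bravo, foxtrot, hotel, hotel]
Final RIGHT: [alpha, alpha, echo, echo, hotel, charlie]
i=0: L=alpha R=alpha -> agree -> alpha
i=1: L=foxtrot=BASE, R=alpha -> take RIGHT -> alpha
i=2: BASE=alpha L=bravo R=echo all differ -> CONFLICT
i=3: L=foxtrot, R=echo=BASE -> take LEFT -> foxtrot
i=4: L=hotel R=hotel -> agree -> hotel
i=5: L=hotel=BASE, R=charlie -> take RIGHT -> charlie
Conflict count: 1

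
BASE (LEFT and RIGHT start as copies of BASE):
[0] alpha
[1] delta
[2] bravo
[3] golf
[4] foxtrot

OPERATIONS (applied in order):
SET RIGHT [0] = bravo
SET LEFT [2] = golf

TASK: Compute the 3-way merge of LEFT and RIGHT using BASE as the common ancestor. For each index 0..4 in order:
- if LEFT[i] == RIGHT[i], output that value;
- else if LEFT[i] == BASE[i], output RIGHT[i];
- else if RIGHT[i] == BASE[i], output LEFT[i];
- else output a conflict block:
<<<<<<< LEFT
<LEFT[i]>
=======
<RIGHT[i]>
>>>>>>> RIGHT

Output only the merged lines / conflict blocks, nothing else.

Final LEFT:  [alpha, delta, golf, golf, foxtrot]
Final RIGHT: [bravo, delta, bravo, golf, foxtrot]
i=0: L=alpha=BASE, R=bravo -> take RIGHT -> bravo
i=1: L=delta R=delta -> agree -> delta
i=2: L=golf, R=bravo=BASE -> take LEFT -> golf
i=3: L=golf R=golf -> agree -> golf
i=4: L=foxtrot R=foxtrot -> agree -> foxtrot

Answer: bravo
delta
golf
golf
foxtrot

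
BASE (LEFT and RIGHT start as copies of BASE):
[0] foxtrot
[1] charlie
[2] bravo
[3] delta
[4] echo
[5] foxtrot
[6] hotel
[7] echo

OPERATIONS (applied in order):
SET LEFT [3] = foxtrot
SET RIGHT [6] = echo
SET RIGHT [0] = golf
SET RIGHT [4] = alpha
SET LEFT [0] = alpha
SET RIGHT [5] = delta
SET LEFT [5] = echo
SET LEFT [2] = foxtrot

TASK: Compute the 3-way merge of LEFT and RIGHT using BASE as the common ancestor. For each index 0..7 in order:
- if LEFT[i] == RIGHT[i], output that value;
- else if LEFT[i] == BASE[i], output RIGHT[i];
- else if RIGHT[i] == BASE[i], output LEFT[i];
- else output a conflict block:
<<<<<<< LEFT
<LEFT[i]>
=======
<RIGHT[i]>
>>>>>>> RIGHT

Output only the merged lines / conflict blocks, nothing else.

Final LEFT:  [alpha, charlie, foxtrot, foxtrot, echo, echo, hotel, echo]
Final RIGHT: [golf, charlie, bravo, delta, alpha, delta, echo, echo]
i=0: BASE=foxtrot L=alpha R=golf all differ -> CONFLICT
i=1: L=charlie R=charlie -> agree -> charlie
i=2: L=foxtrot, R=bravo=BASE -> take LEFT -> foxtrot
i=3: L=foxtrot, R=delta=BASE -> take LEFT -> foxtrot
i=4: L=echo=BASE, R=alpha -> take RIGHT -> alpha
i=5: BASE=foxtrot L=echo R=delta all differ -> CONFLICT
i=6: L=hotel=BASE, R=echo -> take RIGHT -> echo
i=7: L=echo R=echo -> agree -> echo

Answer: <<<<<<< LEFT
alpha
=======
golf
>>>>>>> RIGHT
charlie
foxtrot
foxtrot
alpha
<<<<<<< LEFT
echo
=======
delta
>>>>>>> RIGHT
echo
echo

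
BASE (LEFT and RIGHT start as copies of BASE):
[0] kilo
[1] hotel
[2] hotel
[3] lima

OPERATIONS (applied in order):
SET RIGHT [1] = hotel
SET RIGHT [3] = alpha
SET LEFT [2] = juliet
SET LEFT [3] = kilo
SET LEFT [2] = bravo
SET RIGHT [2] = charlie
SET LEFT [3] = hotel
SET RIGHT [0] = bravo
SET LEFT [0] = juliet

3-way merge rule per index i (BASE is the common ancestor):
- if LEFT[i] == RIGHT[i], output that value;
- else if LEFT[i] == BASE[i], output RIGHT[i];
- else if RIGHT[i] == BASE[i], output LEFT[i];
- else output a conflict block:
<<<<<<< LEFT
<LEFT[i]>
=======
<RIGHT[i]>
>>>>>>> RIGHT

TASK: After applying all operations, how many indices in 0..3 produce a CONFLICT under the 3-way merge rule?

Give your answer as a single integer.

Final LEFT:  [juliet, hotel, bravo, hotel]
Final RIGHT: [bravo, hotel, charlie, alpha]
i=0: BASE=kilo L=juliet R=bravo all differ -> CONFLICT
i=1: L=hotel R=hotel -> agree -> hotel
i=2: BASE=hotel L=bravo R=charlie all differ -> CONFLICT
i=3: BASE=lima L=hotel R=alpha all differ -> CONFLICT
Conflict count: 3

Answer: 3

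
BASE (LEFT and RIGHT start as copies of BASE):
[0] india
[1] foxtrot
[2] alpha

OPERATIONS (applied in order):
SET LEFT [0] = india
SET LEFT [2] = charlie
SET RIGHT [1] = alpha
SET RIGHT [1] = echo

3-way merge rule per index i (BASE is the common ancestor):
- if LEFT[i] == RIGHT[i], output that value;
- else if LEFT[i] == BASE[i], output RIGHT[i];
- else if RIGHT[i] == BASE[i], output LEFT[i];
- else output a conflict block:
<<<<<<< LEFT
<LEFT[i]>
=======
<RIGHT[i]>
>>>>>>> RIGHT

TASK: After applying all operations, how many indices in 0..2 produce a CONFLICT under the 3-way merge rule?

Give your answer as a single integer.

Final LEFT:  [india, foxtrot, charlie]
Final RIGHT: [india, echo, alpha]
i=0: L=india R=india -> agree -> india
i=1: L=foxtrot=BASE, R=echo -> take RIGHT -> echo
i=2: L=charlie, R=alpha=BASE -> take LEFT -> charlie
Conflict count: 0

Answer: 0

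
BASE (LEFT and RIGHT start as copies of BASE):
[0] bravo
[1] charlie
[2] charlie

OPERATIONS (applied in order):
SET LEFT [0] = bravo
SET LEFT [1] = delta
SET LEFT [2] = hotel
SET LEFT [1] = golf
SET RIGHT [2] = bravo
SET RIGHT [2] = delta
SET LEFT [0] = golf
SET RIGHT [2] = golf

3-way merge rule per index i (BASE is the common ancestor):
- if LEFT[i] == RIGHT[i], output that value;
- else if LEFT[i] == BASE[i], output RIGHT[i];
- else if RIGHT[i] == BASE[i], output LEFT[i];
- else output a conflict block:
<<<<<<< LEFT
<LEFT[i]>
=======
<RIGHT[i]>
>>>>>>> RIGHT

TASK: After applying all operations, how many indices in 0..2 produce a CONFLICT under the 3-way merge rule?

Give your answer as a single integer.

Answer: 1

Derivation:
Final LEFT:  [golf, golf, hotel]
Final RIGHT: [bravo, charlie, golf]
i=0: L=golf, R=bravo=BASE -> take LEFT -> golf
i=1: L=golf, R=charlie=BASE -> take LEFT -> golf
i=2: BASE=charlie L=hotel R=golf all differ -> CONFLICT
Conflict count: 1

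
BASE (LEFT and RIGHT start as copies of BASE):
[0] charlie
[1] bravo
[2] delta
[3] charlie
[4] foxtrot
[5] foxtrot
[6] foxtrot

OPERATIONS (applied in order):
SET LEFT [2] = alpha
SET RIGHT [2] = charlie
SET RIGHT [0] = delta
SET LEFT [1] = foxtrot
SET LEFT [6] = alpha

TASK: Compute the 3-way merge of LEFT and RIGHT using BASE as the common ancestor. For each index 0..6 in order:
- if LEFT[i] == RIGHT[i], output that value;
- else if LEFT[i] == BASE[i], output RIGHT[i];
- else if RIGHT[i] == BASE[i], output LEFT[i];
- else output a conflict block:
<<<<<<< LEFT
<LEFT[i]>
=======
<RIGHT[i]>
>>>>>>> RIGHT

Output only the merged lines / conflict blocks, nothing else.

Answer: delta
foxtrot
<<<<<<< LEFT
alpha
=======
charlie
>>>>>>> RIGHT
charlie
foxtrot
foxtrot
alpha

Derivation:
Final LEFT:  [charlie, foxtrot, alpha, charlie, foxtrot, foxtrot, alpha]
Final RIGHT: [delta, bravo, charlie, charlie, foxtrot, foxtrot, foxtrot]
i=0: L=charlie=BASE, R=delta -> take RIGHT -> delta
i=1: L=foxtrot, R=bravo=BASE -> take LEFT -> foxtrot
i=2: BASE=delta L=alpha R=charlie all differ -> CONFLICT
i=3: L=charlie R=charlie -> agree -> charlie
i=4: L=foxtrot R=foxtrot -> agree -> foxtrot
i=5: L=foxtrot R=foxtrot -> agree -> foxtrot
i=6: L=alpha, R=foxtrot=BASE -> take LEFT -> alpha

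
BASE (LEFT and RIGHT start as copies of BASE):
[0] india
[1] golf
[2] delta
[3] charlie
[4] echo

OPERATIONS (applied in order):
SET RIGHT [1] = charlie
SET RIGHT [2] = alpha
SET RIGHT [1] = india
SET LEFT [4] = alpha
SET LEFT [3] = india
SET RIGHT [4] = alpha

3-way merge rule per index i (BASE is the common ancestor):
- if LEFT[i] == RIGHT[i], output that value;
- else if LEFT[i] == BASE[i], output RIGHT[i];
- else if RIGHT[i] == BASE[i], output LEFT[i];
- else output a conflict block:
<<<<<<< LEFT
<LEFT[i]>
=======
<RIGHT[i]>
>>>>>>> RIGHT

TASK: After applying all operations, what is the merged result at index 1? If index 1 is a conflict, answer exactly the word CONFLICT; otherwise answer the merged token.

Final LEFT:  [india, golf, delta, india, alpha]
Final RIGHT: [india, india, alpha, charlie, alpha]
i=0: L=india R=india -> agree -> india
i=1: L=golf=BASE, R=india -> take RIGHT -> india
i=2: L=delta=BASE, R=alpha -> take RIGHT -> alpha
i=3: L=india, R=charlie=BASE -> take LEFT -> india
i=4: L=alpha R=alpha -> agree -> alpha
Index 1 -> india

Answer: india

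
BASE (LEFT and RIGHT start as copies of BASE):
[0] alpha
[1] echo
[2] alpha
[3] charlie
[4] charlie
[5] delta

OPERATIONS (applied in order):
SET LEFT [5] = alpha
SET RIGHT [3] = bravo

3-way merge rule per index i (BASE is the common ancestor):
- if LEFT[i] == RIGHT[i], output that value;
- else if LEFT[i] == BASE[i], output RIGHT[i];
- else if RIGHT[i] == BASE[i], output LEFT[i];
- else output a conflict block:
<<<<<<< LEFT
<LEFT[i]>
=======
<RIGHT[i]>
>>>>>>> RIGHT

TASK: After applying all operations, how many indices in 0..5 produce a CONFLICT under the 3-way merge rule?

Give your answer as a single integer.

Final LEFT:  [alpha, echo, alpha, charlie, charlie, alpha]
Final RIGHT: [alpha, echo, alpha, bravo, charlie, delta]
i=0: L=alpha R=alpha -> agree -> alpha
i=1: L=echo R=echo -> agree -> echo
i=2: L=alpha R=alpha -> agree -> alpha
i=3: L=charlie=BASE, R=bravo -> take RIGHT -> bravo
i=4: L=charlie R=charlie -> agree -> charlie
i=5: L=alpha, R=delta=BASE -> take LEFT -> alpha
Conflict count: 0

Answer: 0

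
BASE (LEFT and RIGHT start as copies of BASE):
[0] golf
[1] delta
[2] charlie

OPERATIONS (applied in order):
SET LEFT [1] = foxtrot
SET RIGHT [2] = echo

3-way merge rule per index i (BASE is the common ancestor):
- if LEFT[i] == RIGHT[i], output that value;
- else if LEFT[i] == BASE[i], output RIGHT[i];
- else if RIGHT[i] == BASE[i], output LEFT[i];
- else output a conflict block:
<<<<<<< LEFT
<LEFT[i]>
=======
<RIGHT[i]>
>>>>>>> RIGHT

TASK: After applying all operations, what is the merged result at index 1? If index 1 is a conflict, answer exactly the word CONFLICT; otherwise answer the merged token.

Answer: foxtrot

Derivation:
Final LEFT:  [golf, foxtrot, charlie]
Final RIGHT: [golf, delta, echo]
i=0: L=golf R=golf -> agree -> golf
i=1: L=foxtrot, R=delta=BASE -> take LEFT -> foxtrot
i=2: L=charlie=BASE, R=echo -> take RIGHT -> echo
Index 1 -> foxtrot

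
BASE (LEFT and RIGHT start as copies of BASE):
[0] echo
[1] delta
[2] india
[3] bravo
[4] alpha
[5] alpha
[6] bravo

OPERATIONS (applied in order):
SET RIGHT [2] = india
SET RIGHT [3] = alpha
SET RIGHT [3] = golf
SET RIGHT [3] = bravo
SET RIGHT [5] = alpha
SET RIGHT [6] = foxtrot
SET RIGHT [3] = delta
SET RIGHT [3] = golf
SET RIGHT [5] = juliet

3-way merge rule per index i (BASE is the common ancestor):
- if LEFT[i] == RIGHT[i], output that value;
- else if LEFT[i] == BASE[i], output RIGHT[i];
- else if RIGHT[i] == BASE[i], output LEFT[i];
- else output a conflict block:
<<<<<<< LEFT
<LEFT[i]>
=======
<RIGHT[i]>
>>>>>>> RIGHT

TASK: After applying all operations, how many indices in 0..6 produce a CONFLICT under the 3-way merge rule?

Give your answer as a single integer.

Final LEFT:  [echo, delta, india, bravo, alpha, alpha, bravo]
Final RIGHT: [echo, delta, india, golf, alpha, juliet, foxtrot]
i=0: L=echo R=echo -> agree -> echo
i=1: L=delta R=delta -> agree -> delta
i=2: L=india R=india -> agree -> india
i=3: L=bravo=BASE, R=golf -> take RIGHT -> golf
i=4: L=alpha R=alpha -> agree -> alpha
i=5: L=alpha=BASE, R=juliet -> take RIGHT -> juliet
i=6: L=bravo=BASE, R=foxtrot -> take RIGHT -> foxtrot
Conflict count: 0

Answer: 0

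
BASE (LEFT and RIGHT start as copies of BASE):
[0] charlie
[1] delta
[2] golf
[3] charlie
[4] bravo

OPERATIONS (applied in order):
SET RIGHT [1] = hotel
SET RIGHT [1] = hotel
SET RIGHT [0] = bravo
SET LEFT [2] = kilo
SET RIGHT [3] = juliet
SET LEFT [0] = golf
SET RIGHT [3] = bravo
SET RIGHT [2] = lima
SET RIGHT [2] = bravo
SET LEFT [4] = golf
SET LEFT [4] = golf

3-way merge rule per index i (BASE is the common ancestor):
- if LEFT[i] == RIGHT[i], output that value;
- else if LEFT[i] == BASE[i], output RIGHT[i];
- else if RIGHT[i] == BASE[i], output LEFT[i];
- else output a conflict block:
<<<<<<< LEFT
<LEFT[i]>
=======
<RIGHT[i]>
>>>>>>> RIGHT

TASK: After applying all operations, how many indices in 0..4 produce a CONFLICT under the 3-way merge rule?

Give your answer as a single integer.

Final LEFT:  [golf, delta, kilo, charlie, golf]
Final RIGHT: [bravo, hotel, bravo, bravo, bravo]
i=0: BASE=charlie L=golf R=bravo all differ -> CONFLICT
i=1: L=delta=BASE, R=hotel -> take RIGHT -> hotel
i=2: BASE=golf L=kilo R=bravo all differ -> CONFLICT
i=3: L=charlie=BASE, R=bravo -> take RIGHT -> bravo
i=4: L=golf, R=bravo=BASE -> take LEFT -> golf
Conflict count: 2

Answer: 2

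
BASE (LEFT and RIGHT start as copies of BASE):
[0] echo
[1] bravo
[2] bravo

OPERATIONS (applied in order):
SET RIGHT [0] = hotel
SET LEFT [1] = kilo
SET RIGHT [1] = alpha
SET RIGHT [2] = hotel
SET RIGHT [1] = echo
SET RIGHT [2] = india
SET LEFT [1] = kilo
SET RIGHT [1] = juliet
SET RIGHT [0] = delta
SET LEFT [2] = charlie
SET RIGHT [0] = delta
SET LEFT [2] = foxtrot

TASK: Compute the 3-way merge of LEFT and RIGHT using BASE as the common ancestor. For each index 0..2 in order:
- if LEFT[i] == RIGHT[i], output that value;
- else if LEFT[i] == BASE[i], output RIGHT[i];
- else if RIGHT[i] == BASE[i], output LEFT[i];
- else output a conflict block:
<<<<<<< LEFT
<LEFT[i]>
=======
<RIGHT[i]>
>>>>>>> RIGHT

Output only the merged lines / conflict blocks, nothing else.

Answer: delta
<<<<<<< LEFT
kilo
=======
juliet
>>>>>>> RIGHT
<<<<<<< LEFT
foxtrot
=======
india
>>>>>>> RIGHT

Derivation:
Final LEFT:  [echo, kilo, foxtrot]
Final RIGHT: [delta, juliet, india]
i=0: L=echo=BASE, R=delta -> take RIGHT -> delta
i=1: BASE=bravo L=kilo R=juliet all differ -> CONFLICT
i=2: BASE=bravo L=foxtrot R=india all differ -> CONFLICT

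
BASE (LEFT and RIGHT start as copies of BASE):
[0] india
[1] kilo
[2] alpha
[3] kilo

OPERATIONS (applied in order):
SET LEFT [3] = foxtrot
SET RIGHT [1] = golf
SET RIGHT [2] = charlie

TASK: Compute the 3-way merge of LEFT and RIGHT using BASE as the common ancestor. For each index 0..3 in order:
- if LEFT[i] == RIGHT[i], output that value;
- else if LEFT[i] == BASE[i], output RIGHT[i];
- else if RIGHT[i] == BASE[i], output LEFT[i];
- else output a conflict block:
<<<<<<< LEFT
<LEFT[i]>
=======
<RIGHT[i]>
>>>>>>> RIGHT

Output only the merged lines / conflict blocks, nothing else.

Final LEFT:  [india, kilo, alpha, foxtrot]
Final RIGHT: [india, golf, charlie, kilo]
i=0: L=india R=india -> agree -> india
i=1: L=kilo=BASE, R=golf -> take RIGHT -> golf
i=2: L=alpha=BASE, R=charlie -> take RIGHT -> charlie
i=3: L=foxtrot, R=kilo=BASE -> take LEFT -> foxtrot

Answer: india
golf
charlie
foxtrot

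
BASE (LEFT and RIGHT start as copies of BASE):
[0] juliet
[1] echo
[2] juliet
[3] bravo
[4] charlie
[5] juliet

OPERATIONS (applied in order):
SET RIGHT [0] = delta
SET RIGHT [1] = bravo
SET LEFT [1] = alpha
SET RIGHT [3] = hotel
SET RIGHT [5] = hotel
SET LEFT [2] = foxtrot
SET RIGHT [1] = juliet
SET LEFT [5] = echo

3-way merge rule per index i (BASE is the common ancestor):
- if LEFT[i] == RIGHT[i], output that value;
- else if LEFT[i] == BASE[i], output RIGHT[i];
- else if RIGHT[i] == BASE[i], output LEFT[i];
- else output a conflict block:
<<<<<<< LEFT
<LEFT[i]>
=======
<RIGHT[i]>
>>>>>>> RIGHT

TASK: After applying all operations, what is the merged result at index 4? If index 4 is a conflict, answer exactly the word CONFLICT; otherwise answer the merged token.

Final LEFT:  [juliet, alpha, foxtrot, bravo, charlie, echo]
Final RIGHT: [delta, juliet, juliet, hotel, charlie, hotel]
i=0: L=juliet=BASE, R=delta -> take RIGHT -> delta
i=1: BASE=echo L=alpha R=juliet all differ -> CONFLICT
i=2: L=foxtrot, R=juliet=BASE -> take LEFT -> foxtrot
i=3: L=bravo=BASE, R=hotel -> take RIGHT -> hotel
i=4: L=charlie R=charlie -> agree -> charlie
i=5: BASE=juliet L=echo R=hotel all differ -> CONFLICT
Index 4 -> charlie

Answer: charlie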